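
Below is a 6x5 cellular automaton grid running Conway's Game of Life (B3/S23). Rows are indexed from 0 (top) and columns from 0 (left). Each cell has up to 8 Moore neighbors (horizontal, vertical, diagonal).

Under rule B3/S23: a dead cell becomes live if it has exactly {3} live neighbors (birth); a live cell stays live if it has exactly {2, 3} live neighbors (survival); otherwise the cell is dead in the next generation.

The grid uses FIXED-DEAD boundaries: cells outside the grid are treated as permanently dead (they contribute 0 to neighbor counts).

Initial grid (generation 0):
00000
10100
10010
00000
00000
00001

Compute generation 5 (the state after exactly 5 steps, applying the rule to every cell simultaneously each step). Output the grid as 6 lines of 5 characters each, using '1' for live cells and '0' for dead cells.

Answer: 00000
00000
00000
00000
00000
00000

Derivation:
Simulating step by step:
Generation 0 (given above): 5 live cells
Generation 1: 2 live cells
00000
01000
01000
00000
00000
00000
Generation 2: 0 live cells
00000
00000
00000
00000
00000
00000
Generation 3: 0 live cells
00000
00000
00000
00000
00000
00000
Generation 4: 0 live cells
00000
00000
00000
00000
00000
00000
Generation 5: 0 live cells
(generation 5 grid is the final answer)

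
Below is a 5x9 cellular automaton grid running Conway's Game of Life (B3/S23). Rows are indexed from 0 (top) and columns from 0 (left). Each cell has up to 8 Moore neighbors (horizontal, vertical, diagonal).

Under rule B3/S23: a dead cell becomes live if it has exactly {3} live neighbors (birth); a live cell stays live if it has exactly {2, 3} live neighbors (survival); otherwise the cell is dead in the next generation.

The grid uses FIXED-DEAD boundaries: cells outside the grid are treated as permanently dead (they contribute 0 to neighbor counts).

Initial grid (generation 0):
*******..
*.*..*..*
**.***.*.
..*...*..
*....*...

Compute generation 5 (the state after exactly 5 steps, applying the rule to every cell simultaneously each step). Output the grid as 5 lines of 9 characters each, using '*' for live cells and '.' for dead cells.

Answer: .*..***..
*......*.
*...**.*.
**...**..
.........

Derivation:
Simulating step by step:
Generation 0 (given above): 21 live cells
Generation 1: 16 live cells
*.*****..
.......*.
*..***.*.
*.**..*..
.........
Generation 2: 18 live cells
...****..
.**....*.
.*****.*.
.***.**..
.........
Generation 3: 14 live cells
..*****..
.*.....*.
*....*.*.
.*...**..
..*......
Generation 4: 16 live cells
..*****..
.***...*.
**...*.*.
.*...**..
.........
Generation 5: 14 live cells
(generation 5 grid is the final answer)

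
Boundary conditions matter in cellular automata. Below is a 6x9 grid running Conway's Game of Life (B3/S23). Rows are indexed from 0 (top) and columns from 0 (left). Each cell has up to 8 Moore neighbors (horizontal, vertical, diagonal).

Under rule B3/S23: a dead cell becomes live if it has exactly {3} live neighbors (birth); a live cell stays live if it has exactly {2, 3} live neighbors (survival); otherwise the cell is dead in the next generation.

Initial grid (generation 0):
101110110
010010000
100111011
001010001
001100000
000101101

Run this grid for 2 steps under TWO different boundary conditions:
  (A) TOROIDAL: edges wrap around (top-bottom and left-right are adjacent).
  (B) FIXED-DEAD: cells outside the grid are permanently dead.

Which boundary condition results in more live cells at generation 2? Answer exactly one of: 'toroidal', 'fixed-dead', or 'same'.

Answer: fixed-dead

Derivation:
Under TOROIDAL boundary, generation 2:
001001101
000000000
000000010
000111000
001011000
000001000
Population = 12

Under FIXED-DEAD boundary, generation 2:
111110000
100001111
000000000
000111000
000001011
001110000
Population = 19

Comparison: toroidal=12, fixed-dead=19 -> fixed-dead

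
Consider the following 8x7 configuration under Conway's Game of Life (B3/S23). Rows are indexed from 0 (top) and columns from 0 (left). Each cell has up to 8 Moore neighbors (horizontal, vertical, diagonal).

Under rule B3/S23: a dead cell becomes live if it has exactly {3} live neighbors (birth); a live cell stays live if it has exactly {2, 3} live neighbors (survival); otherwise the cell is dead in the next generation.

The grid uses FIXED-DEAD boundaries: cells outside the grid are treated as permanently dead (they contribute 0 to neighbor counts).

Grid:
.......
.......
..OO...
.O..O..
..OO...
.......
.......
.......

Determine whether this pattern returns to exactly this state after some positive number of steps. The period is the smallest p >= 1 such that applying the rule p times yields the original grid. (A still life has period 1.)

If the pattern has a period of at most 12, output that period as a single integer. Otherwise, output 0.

Answer: 1

Derivation:
Simulating and comparing each generation to the original:
Gen 0 (original, given above): 6 live cells
Gen 1: 6 live cells, MATCHES original -> period = 1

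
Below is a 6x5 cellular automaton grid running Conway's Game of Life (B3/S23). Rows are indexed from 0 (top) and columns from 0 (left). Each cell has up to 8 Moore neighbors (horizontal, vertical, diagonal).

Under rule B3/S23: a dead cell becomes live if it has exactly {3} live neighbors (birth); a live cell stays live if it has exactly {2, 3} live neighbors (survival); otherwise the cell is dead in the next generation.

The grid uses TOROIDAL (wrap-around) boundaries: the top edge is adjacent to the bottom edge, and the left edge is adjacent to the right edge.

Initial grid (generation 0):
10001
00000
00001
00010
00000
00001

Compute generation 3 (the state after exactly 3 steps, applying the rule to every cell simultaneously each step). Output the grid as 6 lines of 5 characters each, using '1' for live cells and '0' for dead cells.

Answer: 01010
10001
00000
00000
00000
10001

Derivation:
Simulating step by step:
Generation 0 (given above): 5 live cells
Generation 1: 6 live cells
10001
10001
00000
00000
00000
10001
Generation 2: 6 live cells
01010
10001
00000
00000
00000
10001
Generation 3: 6 live cells
(generation 3 grid is the final answer)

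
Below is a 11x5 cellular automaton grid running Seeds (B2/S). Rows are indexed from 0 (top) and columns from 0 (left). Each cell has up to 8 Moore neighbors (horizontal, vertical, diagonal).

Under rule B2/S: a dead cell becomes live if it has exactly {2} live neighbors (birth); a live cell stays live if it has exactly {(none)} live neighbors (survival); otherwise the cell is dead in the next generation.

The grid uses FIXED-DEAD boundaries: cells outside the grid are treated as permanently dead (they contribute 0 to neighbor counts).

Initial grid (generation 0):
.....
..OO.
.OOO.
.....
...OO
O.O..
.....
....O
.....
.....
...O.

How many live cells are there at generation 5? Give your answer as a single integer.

Simulating step by step:
Generation 0 (given above): 11 live cells
Generation 1: 11 live cells
..OO.
....O
....O
.O...
.OO..
.O..O
.O.O.
.....
.....
.....
.....
Generation 2: 9 live cells
....O
..O..
...O.
O..O.
...O.
.....
O...O
..O..
.....
.....
.....
Generation 3: 12 live cells
...O.
....O
.O..O
.....
..O.O
...OO
.O.O.
.O.O.
.....
.....
.....
Generation 4: 11 live cells
....O
..O..
...O.
.OO.O
.....
.O...
O....
O...O
..O..
.....
.....
Generation 5: 9 live cells
...O.
....O
....O
.....
O..O.
O....
.....
...O.
.O.O.
.....
.....
Population at generation 5: 9

Answer: 9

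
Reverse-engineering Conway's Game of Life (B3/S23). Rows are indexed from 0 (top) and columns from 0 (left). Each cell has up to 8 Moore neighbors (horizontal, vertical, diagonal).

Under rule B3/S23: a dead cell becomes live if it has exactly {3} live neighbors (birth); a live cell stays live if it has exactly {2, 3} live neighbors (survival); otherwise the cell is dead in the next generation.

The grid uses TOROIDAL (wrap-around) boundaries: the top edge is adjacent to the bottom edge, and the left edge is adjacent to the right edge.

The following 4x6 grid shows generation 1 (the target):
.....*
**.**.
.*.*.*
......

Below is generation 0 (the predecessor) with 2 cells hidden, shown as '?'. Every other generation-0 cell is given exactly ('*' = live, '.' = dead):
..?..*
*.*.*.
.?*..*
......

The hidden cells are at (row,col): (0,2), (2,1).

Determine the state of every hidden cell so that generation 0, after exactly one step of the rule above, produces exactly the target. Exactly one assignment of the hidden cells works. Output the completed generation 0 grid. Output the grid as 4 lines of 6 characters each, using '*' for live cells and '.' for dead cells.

Answer: .....*
*.*.*.
..*..*
......

Derivation:
Hidden generation-0 cells (in order): (0,2), (2,1).
A hidden cell only influences target cells in its own 3x3 neighborhood. Try each of the 2^2 = 4 assignments, step the completed generation 0 forward once under B3/S23, and compare with the target:
  (0,2)=. (2,1)=. -> step reproduces the target at every cell -> ACCEPT
  (0,2)=. (2,1)=* -> step gives (1,1)='.' but target has '*' -> reject
  (0,2)=* (2,1)=. -> step gives (0,1)='*' but target has '.' -> reject
  (0,2)=* (2,1)=* -> step gives (0,1)='*' but target has '.' -> reject
Unique solution: (0,2)=dead, (2,1)=dead.
Check: live-neighbor counts of every cell in the completed generation 0:
221222
231324
231322
211122
Applying B3/S23 to generation 0 with these counts gives:
.....*
**.**.
.*.*.*
......
which matches the target exactly.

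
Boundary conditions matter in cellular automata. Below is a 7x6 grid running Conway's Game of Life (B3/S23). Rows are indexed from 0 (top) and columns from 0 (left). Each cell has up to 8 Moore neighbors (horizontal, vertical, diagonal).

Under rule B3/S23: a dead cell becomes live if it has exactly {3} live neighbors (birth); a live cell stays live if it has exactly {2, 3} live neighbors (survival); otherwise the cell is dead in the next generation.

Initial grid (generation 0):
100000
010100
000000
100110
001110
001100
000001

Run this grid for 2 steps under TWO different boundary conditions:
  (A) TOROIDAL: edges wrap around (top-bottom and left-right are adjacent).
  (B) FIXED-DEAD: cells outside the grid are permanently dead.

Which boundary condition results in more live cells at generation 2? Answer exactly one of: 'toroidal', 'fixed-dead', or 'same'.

Answer: toroidal

Derivation:
Under TOROIDAL boundary, generation 2:
000000
000100
001011
111001
111111
000000
000000
Population = 14

Under FIXED-DEAD boundary, generation 2:
000000
000100
001010
011010
011100
000000
000000
Population = 9

Comparison: toroidal=14, fixed-dead=9 -> toroidal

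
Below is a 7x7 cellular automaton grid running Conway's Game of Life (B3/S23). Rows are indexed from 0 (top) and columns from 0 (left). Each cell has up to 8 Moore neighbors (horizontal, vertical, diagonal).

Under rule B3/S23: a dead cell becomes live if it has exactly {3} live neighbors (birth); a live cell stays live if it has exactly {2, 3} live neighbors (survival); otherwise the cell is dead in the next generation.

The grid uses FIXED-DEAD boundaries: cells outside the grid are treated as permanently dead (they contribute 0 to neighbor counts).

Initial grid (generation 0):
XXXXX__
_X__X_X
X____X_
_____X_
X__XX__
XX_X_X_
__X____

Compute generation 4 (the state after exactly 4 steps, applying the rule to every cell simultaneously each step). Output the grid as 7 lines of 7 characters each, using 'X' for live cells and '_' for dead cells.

Simulating step by step:
Generation 0 (given above): 19 live cells
Generation 1: 21 live cells
XXXXXX_
____X__
____XXX
_____X_
XXXX_X_
XX_X___
_XX____
Generation 2: 20 live cells
_XXXXX_
_XX___X
____X_X
_XXX___
X__X___
___XX__
XXX____
Generation 3: 18 live cells
_X_XXX_
_X____X
_____X_
_XXXX__
_X_____
X__XX__
_XXX___
Generation 4: 22 live cells
(generation 4 grid is the final answer)

Answer: __X_XX_
__X___X
_X_XXX_
_XXXX__
XX_____
X__XX__
_XXXX__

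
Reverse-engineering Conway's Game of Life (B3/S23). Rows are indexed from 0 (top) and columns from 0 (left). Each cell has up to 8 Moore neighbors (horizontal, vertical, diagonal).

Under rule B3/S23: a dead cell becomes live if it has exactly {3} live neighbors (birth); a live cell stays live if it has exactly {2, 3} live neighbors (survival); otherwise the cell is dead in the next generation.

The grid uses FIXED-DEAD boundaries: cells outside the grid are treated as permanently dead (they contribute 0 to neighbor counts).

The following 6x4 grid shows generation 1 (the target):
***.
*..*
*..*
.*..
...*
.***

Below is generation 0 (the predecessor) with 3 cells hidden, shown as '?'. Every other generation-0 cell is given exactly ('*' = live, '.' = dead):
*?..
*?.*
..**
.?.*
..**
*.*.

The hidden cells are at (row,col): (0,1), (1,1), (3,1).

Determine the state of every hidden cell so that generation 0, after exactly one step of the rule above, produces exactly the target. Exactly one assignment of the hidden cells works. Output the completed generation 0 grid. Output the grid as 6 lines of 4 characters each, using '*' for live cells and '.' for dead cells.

Answer: **..
**.*
..**
.*.*
..**
*.*.

Derivation:
Hidden generation-0 cells (in order): (0,1), (1,1), (3,1).
A hidden cell only influences target cells in its own 3x3 neighborhood. Try each of the 2^3 = 8 assignments, step the completed generation 0 forward once under B3/S23, and compare with the target:
  (0,1)=. (1,1)=. (3,1)=. -> step gives (0,0)='.' but target has '*' -> reject
  (0,1)=. (1,1)=. (3,1)=* -> step gives (0,0)='.' but target has '*' -> reject
  (0,1)=. (1,1)=* (3,1)=. -> step gives (0,2)='.' but target has '*' -> reject
  (0,1)=. (1,1)=* (3,1)=* -> step gives (0,2)='.' but target has '*' -> reject
  (0,1)=* (1,1)=. (3,1)=. -> step gives (0,2)='.' but target has '*' -> reject
  (0,1)=* (1,1)=. (3,1)=* -> step gives (0,2)='.' but target has '*' -> reject
  (0,1)=* (1,1)=* (3,1)=. -> step gives (2,0)='.' but target has '*' -> reject
  (0,1)=* (1,1)=* (3,1)=* -> step reproduces the target at every cell -> ACCEPT
Unique solution: (0,1)=live, (1,1)=live, (3,1)=live.
Check: live-neighbor counts of every cell in the completed generation 0:
3331
3452
3453
1264
2443
0323
Applying B3/S23 to generation 0 with these counts gives:
***.
*..*
*..*
.*..
...*
.***
which matches the target exactly.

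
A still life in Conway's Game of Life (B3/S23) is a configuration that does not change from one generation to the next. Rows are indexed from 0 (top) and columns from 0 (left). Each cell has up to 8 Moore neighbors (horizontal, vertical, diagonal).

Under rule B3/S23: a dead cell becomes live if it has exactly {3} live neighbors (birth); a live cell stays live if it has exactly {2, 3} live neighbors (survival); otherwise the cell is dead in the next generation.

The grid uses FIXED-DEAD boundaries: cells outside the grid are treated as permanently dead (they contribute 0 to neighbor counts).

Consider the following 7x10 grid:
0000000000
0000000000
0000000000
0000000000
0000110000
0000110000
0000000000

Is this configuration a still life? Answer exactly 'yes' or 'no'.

Answer: yes

Derivation:
Compute generation 1 and compare to generation 0 (given above):
Generation 1:
0000000000
0000000000
0000000000
0000000000
0000110000
0000110000
0000000000
The grids are IDENTICAL -> still life.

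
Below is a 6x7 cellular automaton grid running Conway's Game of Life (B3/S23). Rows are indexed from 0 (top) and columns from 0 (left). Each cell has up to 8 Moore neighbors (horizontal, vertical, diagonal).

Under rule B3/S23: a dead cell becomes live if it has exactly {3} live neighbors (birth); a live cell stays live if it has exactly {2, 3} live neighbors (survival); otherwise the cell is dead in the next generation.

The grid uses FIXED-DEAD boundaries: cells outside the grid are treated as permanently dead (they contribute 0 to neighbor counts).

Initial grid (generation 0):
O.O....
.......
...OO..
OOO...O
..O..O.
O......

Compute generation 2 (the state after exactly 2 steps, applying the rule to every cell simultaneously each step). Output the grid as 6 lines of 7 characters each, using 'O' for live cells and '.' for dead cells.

Answer: .......
...O...
.O.....
O...O..
..OO...
.......

Derivation:
Simulating step by step:
Generation 0 (given above): 11 live cells
Generation 1: 10 live cells
.......
...O...
.OOO...
.OO.OO.
O.O....
.......
Generation 2: 6 live cells
(generation 2 grid is the final answer)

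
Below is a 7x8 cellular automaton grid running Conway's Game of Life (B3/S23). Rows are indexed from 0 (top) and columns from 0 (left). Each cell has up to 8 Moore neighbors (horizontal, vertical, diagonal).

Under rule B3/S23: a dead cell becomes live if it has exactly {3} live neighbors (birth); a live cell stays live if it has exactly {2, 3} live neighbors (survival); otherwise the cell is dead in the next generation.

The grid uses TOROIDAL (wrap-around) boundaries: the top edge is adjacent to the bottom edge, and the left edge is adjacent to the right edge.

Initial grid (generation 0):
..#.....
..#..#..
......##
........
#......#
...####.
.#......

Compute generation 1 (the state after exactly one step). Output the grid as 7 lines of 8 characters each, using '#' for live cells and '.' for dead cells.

Simulating step by step:
Generation 0 (given above): 12 live cells
Generation 1: 19 live cells
(generation 1 grid is the final answer)

Answer: .##.....
......#.
......#.
#.....#.
....####
#...####
..####..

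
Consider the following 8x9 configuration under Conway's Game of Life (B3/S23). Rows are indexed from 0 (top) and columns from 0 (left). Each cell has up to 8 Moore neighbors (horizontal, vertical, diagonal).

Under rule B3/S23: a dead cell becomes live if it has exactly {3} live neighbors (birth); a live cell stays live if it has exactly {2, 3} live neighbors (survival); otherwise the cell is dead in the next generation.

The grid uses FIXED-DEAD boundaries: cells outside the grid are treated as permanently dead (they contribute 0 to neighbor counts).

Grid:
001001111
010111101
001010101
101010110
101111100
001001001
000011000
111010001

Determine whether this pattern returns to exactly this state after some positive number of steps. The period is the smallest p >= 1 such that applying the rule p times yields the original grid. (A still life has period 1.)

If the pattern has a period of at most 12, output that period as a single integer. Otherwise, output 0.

Answer: 0

Derivation:
Simulating and comparing each generation to the original:
Gen 0 (original, given above): 36 live cells
Gen 1: 18 live cells, differs from original
Gen 2: 18 live cells, differs from original
Gen 3: 11 live cells, differs from original
Gen 4: 11 live cells, differs from original
Gen 5: 12 live cells, differs from original
Gen 6: 12 live cells, differs from original
Gen 7: 9 live cells, differs from original
Gen 8: 10 live cells, differs from original
Gen 9: 14 live cells, differs from original
Gen 10: 8 live cells, differs from original
Gen 11: 5 live cells, differs from original
Gen 12: 2 live cells, differs from original
No period found within 12 steps.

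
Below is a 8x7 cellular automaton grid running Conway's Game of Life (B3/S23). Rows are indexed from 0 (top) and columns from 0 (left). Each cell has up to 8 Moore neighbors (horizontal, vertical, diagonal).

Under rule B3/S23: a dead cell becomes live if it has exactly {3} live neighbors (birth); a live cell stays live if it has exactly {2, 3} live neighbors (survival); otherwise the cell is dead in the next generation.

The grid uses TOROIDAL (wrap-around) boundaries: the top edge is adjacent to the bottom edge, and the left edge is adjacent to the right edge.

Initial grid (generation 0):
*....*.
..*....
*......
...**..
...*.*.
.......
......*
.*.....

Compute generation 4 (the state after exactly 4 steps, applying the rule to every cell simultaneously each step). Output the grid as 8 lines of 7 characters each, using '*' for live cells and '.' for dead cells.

Answer: .*....*
**.....
.......
...***.
.......
.......
.......
*......

Derivation:
Simulating step by step:
Generation 0 (given above): 10 live cells
Generation 1: 9 live cells
.*.....
.*....*
...*...
...**..
...*...
.......
.......
*.....*
Generation 2: 13 live cells
.*....*
*.*....
..***..
..***..
...**..
.......
.......
*......
Generation 3: 9 live cells
.*....*
*.*....
....*..
.....*.
..*.*..
.......
.......
*......
Generation 4: 8 live cells
(generation 4 grid is the final answer)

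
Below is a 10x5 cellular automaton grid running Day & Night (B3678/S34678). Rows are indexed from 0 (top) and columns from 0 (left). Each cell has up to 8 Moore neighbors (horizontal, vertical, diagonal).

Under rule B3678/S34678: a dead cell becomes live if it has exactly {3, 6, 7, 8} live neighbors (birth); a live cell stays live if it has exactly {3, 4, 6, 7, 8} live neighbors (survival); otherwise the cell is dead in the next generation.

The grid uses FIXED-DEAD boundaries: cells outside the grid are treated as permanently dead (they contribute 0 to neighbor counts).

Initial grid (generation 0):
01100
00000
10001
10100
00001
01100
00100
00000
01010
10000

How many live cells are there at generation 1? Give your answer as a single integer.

Simulating step by step:
Generation 0 (given above): 13 live cells
Generation 1: 9 live cells
00000
01000
01000
01010
00110
00010
01000
00100
00000
00000
Population at generation 1: 9

Answer: 9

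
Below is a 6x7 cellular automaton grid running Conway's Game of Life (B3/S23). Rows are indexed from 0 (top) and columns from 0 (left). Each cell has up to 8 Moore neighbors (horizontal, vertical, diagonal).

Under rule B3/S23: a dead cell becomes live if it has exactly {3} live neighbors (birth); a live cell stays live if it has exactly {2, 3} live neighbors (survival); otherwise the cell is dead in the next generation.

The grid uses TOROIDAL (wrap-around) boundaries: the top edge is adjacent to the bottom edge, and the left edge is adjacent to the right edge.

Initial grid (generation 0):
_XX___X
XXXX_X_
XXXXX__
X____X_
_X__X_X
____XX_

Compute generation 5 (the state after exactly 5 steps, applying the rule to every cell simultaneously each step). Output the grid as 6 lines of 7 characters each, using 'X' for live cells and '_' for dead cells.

Answer: _______
_______
_______
_______
_______
_______

Derivation:
Simulating step by step:
Generation 0 (given above): 20 live cells
Generation 1: 12 live cells
______X
_____X_
_____X_
_____X_
X___X_X
_XXXX_X
Generation 2: 22 live cells
X_XXX_X
_____XX
____XXX
____XX_
XXX_X_X
_XXXX_X
Generation 3: 2 live cells
_______
_______
_______
_X_____
______X
_______
Generation 4: 0 live cells
_______
_______
_______
_______
_______
_______
Generation 5: 0 live cells
(generation 5 grid is the final answer)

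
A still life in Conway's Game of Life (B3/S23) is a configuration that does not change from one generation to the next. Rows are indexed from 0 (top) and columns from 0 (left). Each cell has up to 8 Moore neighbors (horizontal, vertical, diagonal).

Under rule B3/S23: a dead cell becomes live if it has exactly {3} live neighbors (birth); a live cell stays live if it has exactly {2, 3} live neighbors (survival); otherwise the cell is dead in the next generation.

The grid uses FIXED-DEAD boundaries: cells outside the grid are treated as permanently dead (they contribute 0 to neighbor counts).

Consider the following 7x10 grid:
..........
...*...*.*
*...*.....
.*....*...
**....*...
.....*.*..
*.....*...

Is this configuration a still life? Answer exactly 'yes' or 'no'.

Answer: no

Derivation:
Compute generation 1 and compare to generation 0 (given above):
Generation 1:
..........
..........
..........
.*...*....
**...***..
**...*.*..
......*...
Cell (1,3) differs: gen0=1 vs gen1=0 -> NOT a still life.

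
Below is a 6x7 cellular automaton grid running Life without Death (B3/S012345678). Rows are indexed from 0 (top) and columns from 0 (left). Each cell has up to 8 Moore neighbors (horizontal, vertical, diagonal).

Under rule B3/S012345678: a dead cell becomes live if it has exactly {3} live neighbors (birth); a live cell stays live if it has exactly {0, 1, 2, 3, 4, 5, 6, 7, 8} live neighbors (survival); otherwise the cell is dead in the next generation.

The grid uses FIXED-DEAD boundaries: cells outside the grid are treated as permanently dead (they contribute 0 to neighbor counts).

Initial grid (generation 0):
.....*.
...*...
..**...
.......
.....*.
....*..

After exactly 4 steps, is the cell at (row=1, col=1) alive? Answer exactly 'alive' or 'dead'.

Simulating step by step:
Generation 0 (given above): 6 live cells
Generation 1: 8 live cells
.....*.
..***..
..**...
.......
.....*.
....*..
Generation 2: 11 live cells
...***.
..***..
..***..
.......
.....*.
....*..
Generation 3: 14 live cells
..****.
..***..
..***..
...**..
.....*.
....*..
Generation 4: 19 live cells
..****.
.****..
..****.
..****.
...*.*.
....*..

Cell (1,1) at generation 4: 1 -> alive

Answer: alive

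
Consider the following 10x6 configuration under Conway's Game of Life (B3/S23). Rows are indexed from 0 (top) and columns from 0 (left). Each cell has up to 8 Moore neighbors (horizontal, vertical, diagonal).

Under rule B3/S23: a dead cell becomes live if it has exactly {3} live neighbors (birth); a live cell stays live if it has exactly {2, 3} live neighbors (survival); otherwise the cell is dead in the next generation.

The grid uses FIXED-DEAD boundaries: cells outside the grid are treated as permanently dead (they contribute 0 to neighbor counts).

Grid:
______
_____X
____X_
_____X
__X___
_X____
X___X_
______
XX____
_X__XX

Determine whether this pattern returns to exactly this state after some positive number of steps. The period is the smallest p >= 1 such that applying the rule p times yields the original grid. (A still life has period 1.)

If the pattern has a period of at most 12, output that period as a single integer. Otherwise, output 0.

Simulating and comparing each generation to the original:
Gen 0 (original, given above): 12 live cells
Gen 1: 9 live cells, differs from original
Gen 2: 7 live cells, differs from original
Gen 3: 6 live cells, differs from original
Gen 4: 5 live cells, differs from original
Gen 5: 5 live cells, differs from original
Gen 6: 5 live cells, differs from original
Gen 7: 5 live cells, differs from original
Gen 8: 5 live cells, differs from original
Gen 9: 5 live cells, differs from original
Gen 10: 5 live cells, differs from original
Gen 11: 5 live cells, differs from original
Gen 12: 5 live cells, differs from original
No period found within 12 steps.

Answer: 0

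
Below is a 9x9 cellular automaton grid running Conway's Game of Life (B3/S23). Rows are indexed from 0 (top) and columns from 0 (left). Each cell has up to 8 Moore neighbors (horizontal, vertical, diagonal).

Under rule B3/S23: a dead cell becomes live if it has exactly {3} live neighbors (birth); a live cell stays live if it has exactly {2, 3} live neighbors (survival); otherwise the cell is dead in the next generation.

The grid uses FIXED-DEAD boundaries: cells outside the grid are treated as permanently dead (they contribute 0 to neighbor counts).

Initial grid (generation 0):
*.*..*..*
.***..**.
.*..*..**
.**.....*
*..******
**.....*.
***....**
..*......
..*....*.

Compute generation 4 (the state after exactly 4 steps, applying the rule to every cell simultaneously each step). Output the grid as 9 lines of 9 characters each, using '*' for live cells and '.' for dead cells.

Answer: .........
.........
.*...***.
*........
*..*.*.*.
*....**..
*.*..**..
.**....*.
..*......

Derivation:
Simulating step by step:
Generation 0 (given above): 34 live cells
Generation 1: 32 live cells
..**..**.
*..****..
*.....*.*
***......
*..****.*
...***...
*.*....**
..**...**
.........
Generation 2: 34 live cells
..**..**.
.****....
*.***.**.
*.***.*..
*.....*..
.**.....*
.**...***
.***...**
.........
Generation 3: 23 live cells
.*..*....
.........
*.....**.
*.*.*.*..
*....*.*.
*.*...*.*
*.....*..
.*.*..*.*
..*......
Generation 4: 20 live cells
(generation 4 grid is the final answer)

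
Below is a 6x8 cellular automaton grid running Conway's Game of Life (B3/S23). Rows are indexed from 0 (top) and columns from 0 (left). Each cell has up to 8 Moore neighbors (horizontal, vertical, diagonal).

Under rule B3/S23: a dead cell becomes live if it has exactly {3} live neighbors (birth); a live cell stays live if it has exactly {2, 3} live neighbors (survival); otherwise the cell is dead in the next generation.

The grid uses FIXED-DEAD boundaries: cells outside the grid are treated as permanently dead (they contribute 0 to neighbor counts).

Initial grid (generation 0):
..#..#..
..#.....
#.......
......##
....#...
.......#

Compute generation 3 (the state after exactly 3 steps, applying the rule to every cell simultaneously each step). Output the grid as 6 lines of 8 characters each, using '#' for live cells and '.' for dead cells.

Answer: ........
........
........
........
........
........

Derivation:
Simulating step by step:
Generation 0 (given above): 8 live cells
Generation 1: 3 live cells
........
.#......
........
........
......##
........
Generation 2: 0 live cells
........
........
........
........
........
........
Generation 3: 0 live cells
(generation 3 grid is the final answer)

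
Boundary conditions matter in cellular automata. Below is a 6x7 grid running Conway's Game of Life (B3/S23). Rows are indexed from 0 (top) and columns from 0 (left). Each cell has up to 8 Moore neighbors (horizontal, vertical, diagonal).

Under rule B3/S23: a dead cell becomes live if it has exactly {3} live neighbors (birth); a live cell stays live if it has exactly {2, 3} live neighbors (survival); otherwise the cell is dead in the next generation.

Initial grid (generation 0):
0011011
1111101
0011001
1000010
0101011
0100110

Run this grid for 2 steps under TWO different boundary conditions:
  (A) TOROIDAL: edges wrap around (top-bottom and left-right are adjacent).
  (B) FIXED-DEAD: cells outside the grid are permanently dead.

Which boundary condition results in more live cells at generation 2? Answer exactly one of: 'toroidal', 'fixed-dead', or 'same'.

Under TOROIDAL boundary, generation 2:
0000000
0000000
0000000
1100000
0000000
0110000
Population = 4

Under FIXED-DEAD boundary, generation 2:
0000011
0000001
0000011
0000011
1000001
0011011
Population = 13

Comparison: toroidal=4, fixed-dead=13 -> fixed-dead

Answer: fixed-dead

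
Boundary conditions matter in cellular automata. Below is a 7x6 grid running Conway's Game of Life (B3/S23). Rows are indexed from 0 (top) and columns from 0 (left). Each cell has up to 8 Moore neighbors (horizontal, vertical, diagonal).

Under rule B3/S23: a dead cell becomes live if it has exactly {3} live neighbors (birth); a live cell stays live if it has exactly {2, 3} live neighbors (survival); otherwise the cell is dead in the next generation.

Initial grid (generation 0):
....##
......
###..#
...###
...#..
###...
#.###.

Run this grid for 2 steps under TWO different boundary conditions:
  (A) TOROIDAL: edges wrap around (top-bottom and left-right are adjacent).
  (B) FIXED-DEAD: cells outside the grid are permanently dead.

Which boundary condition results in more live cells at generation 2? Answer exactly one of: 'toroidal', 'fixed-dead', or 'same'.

Answer: fixed-dead

Derivation:
Under TOROIDAL boundary, generation 2:
##..#.
.#....
...#.#
...#..
.#.#..
..#...
##....
Population = 12

Under FIXED-DEAD boundary, generation 2:
......
.#.###
##.#.#
##.#..
##.#..
#...#.
.#.#..
Population = 18

Comparison: toroidal=12, fixed-dead=18 -> fixed-dead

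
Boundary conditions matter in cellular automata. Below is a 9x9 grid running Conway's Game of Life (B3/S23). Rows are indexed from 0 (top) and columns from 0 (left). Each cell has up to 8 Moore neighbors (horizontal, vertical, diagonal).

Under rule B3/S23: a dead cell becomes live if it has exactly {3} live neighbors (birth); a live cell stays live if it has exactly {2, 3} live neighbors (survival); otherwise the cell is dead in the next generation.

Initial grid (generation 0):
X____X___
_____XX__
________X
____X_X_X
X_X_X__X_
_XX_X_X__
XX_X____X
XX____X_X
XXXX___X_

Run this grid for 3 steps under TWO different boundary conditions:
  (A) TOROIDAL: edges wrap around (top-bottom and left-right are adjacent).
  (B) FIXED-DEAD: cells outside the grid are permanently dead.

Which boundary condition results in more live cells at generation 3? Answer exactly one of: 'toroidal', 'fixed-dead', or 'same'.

Answer: toroidal

Derivation:
Under TOROIDAL boundary, generation 3:
_X______X
____X_X_X
_______XX
XXXXXXX_X
__X_X___X
XX_______
__XX_XXX_
_X______X
_X______X
Population = 29

Under FIXED-DEAD boundary, generation 3:
______X__
_______X_
___XX_XX_
___XXX__X
____X_XXX
_______XX
__XX_XX__
__XXXX___
___X_____
Population = 25

Comparison: toroidal=29, fixed-dead=25 -> toroidal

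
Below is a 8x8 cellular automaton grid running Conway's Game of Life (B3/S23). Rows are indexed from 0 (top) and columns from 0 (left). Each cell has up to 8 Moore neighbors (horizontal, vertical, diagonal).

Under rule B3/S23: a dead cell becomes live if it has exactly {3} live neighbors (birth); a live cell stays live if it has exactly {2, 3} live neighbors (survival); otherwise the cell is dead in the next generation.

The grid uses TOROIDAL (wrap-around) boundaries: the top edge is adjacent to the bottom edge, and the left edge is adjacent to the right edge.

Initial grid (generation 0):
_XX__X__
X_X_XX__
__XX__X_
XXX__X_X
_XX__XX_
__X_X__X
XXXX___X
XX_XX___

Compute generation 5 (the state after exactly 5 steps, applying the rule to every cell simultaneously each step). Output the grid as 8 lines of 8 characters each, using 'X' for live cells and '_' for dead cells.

Answer: ____XXX_
________
________
____XX__
XX___XXX
X____XXX
X__X___X
____XX__

Derivation:
Simulating step by step:
Generation 0 (given above): 31 live cells
Generation 1: 17 live cells
_____X__
____XXX_
______X_
X___XX_X
____XX__
____XX_X
_______X
____X__X
Generation 2: 14 live cells
________
____X_X_
________
____X__X
X__X___X
____XX__
X___XX_X
______X_
Generation 3: 16 live cells
_____X__
________
_____X__
X______X
X__X_XXX
___X_X__
____X__X
_____XXX
Generation 4: 14 live cells
_____X__
________
________
X___XX__
X____X__
X__X_X__
____X__X
____XX_X
Generation 5: 19 live cells
(generation 5 grid is the final answer)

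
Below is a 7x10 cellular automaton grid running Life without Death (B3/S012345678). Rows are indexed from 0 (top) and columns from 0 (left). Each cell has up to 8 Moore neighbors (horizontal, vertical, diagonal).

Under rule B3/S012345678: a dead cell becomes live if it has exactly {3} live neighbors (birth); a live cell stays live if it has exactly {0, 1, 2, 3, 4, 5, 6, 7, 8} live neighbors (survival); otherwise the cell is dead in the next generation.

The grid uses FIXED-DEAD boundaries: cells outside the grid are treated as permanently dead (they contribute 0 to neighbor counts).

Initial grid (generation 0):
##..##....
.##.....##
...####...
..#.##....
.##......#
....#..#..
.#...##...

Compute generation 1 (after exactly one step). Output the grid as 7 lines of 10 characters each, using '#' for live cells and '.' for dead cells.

Simulating step by step:
Generation 0 (given above): 23 live cells
Generation 1: 35 live cells
(generation 1 grid is the final answer)

Answer: ###.##....
###...#.##
.#.####...
.##.###...
.##.##...#
.##.####..
.#...##...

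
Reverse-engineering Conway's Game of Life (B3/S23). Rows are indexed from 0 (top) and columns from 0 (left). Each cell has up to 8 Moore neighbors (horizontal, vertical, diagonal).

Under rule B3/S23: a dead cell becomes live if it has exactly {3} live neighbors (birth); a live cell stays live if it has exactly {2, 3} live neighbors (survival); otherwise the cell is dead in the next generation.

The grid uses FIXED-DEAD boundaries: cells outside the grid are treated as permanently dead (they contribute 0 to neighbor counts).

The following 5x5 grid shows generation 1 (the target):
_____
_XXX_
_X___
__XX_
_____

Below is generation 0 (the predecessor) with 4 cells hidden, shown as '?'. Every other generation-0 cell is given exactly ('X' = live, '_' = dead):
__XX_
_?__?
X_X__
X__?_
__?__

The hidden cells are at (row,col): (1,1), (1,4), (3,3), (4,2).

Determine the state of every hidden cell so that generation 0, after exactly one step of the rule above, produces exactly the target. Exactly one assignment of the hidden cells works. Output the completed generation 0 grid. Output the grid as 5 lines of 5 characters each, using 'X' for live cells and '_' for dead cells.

Hidden generation-0 cells (in order): (1,1), (1,4), (3,3), (4,2).
A hidden cell only influences target cells in its own 3x3 neighborhood. Try each of the 2^4 = 16 assignments, step the completed generation 0 forward once under B3/S23, and compare with the target:
  (1,1)=_ (1,4)=_ (3,3)=_ (4,2)=_ -> step gives (3,1)='X' but target has '_' -> reject
  (1,1)=_ (1,4)=_ (3,3)=_ (4,2)=X -> step gives (3,2)='_' but target has 'X' -> reject
  (1,1)=_ (1,4)=_ (3,3)=X (4,2)=_ -> step gives (3,1)='X' but target has '_' -> reject
  (1,1)=_ (1,4)=_ (3,3)=X (4,2)=X -> step reproduces the target at every cell -> ACCEPT
  (1,1)=_ (1,4)=X (3,3)=_ (4,2)=_ -> step gives (0,3)='X' but target has '_' -> reject
  (1,1)=_ (1,4)=X (3,3)=_ (4,2)=X -> step gives (0,3)='X' but target has '_' -> reject
  (1,1)=_ (1,4)=X (3,3)=X (4,2)=_ -> step gives (0,3)='X' but target has '_' -> reject
  (1,1)=_ (1,4)=X (3,3)=X (4,2)=X -> step gives (0,3)='X' but target has '_' -> reject
  (1,1)=X (1,4)=_ (3,3)=_ (4,2)=_ -> step gives (0,2)='X' but target has '_' -> reject
  (1,1)=X (1,4)=_ (3,3)=_ (4,2)=X -> step gives (0,2)='X' but target has '_' -> reject
  (1,1)=X (1,4)=_ (3,3)=X (4,2)=_ -> step gives (0,2)='X' but target has '_' -> reject
  (1,1)=X (1,4)=_ (3,3)=X (4,2)=X -> step gives (0,2)='X' but target has '_' -> reject
  (1,1)=X (1,4)=X (3,3)=_ (4,2)=_ -> step gives (0,2)='X' but target has '_' -> reject
  (1,1)=X (1,4)=X (3,3)=_ (4,2)=X -> step gives (0,2)='X' but target has '_' -> reject
  (1,1)=X (1,4)=X (3,3)=X (4,2)=_ -> step gives (0,2)='X' but target has '_' -> reject
  (1,1)=X (1,4)=X (3,3)=X (4,2)=X -> step gives (0,2)='X' but target has '_' -> reject
Unique solution: (1,1)=dead, (1,4)=dead, (3,3)=live, (4,2)=live.
Check: live-neighbor counts of every cell in the completed generation 0:
01111
13331
13121
14321
12121
Applying B3/S23 to generation 0 with these counts gives:
_____
_XXX_
_X___
__XX_
_____
which matches the target exactly.

Answer: __XX_
_____
X_X__
X__X_
__X__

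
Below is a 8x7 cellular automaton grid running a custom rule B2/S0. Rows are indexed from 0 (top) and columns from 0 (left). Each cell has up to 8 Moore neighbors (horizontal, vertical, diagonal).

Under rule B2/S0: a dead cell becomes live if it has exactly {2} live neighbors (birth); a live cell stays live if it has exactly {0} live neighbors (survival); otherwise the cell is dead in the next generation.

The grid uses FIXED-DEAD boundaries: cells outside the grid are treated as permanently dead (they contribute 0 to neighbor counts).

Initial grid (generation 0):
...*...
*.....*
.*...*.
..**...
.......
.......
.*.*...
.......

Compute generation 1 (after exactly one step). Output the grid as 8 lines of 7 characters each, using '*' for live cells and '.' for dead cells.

Answer: ...*...
.**.**.
*..**.*
.*..*..
..**...
..*....
.***...
..*....

Derivation:
Simulating step by step:
Generation 0 (given above): 9 live cells
Generation 1: 18 live cells
(generation 1 grid is the final answer)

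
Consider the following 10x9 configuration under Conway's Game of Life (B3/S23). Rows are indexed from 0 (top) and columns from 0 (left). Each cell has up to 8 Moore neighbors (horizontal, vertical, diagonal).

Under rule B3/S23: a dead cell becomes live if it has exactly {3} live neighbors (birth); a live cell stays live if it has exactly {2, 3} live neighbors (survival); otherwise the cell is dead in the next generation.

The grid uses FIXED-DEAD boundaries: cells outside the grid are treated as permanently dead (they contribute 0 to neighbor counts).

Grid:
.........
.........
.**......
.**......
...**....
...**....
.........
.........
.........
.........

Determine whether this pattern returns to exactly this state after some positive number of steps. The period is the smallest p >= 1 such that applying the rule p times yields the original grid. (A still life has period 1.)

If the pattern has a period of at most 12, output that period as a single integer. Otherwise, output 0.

Simulating and comparing each generation to the original:
Gen 0 (original, given above): 8 live cells
Gen 1: 6 live cells, differs from original
Gen 2: 8 live cells, MATCHES original -> period = 2

Answer: 2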